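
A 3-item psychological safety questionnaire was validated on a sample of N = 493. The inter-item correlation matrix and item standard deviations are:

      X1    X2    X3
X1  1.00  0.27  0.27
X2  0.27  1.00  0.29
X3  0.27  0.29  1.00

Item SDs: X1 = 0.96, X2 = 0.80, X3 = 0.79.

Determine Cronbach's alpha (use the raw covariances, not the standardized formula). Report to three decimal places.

Cronbach's alpha = 0.529

Σσ²ᵢ = 0.96² + 0.80² + 0.79² = 2.1857
Covariances σ_ij = r_ij · s_i · s_j:
  σ(X1,X2) = 0.27 × 0.96 × 0.80 = 0.2074
  σ(X1,X3) = 0.27 × 0.96 × 0.79 = 0.2048
  σ(X2,X3) = 0.29 × 0.80 × 0.79 = 0.1833
σ²_T = Σσ²ᵢ + 2·Σσ_ij = 2.1857 + 2 × 0.5955 = 3.3767
α = (3/2)·(1 − 2.1857/3.3767) = 0.529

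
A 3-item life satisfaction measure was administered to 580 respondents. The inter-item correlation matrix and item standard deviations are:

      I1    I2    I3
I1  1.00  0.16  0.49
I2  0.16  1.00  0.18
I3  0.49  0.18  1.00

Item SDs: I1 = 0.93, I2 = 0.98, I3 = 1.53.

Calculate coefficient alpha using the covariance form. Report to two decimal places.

coefficient alpha = 0.52

Σσ²ᵢ = 0.93² + 0.98² + 1.53² = 4.1662
Covariances σ_ij = r_ij · s_i · s_j:
  σ(I1,I2) = 0.16 × 0.93 × 0.98 = 0.1458
  σ(I1,I3) = 0.49 × 0.93 × 1.53 = 0.6972
  σ(I2,I3) = 0.18 × 0.98 × 1.53 = 0.2699
σ²_T = Σσ²ᵢ + 2·Σσ_ij = 4.1662 + 2 × 1.1129 = 6.3920
α = (3/2)·(1 − 4.1662/6.3920) = 0.52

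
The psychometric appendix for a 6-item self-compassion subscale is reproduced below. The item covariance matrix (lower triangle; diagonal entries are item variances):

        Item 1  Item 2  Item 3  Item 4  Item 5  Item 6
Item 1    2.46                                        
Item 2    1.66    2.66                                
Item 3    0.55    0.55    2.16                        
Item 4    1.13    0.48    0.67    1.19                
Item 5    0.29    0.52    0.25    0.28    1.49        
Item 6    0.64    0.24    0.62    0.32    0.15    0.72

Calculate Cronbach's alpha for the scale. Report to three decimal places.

sum of item variances = 2.46 + 2.66 + 2.16 + 1.19 + 1.49 + 0.72 = 10.68
Σ_{i<j} σ_ij = 8.35
Var(T) = 10.68 + 2 × 8.35 = 27.38
α = (k/(k−1))·(1 − sum of item variances/Var(T)) = (6/5)·(1 − 10.68/27.38) = 0.732

α = 0.732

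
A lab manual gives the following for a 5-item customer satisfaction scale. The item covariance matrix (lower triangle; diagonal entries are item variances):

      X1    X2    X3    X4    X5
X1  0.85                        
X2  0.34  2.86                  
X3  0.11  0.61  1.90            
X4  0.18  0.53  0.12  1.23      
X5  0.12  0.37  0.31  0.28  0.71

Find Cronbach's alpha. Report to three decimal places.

Cronbach's alpha = 0.550

Σσᵢ² = 0.85 + 2.86 + 1.90 + 1.23 + 0.71 = 7.55
Sum of the distinct covariances = 2.97
σ²_T = 7.55 + 2 × 2.97 = 13.49
α = (k/(k−1))·(1 − Σσᵢ²/σ²_T) = (5/4)·(1 − 7.55/13.49) = 0.550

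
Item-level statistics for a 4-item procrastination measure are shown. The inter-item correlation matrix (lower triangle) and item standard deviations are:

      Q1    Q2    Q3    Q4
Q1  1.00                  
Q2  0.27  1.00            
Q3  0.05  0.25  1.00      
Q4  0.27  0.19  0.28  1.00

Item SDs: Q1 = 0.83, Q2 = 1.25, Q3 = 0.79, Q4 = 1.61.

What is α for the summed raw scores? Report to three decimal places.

Σσ²ᵢ = 0.83² + 1.25² + 0.79² + 1.61² = 5.4676
Covariances σ_ij = r_ij · s_i · s_j:
  σ(Q1,Q2) = 0.27 × 0.83 × 1.25 = 0.2801
  σ(Q1,Q3) = 0.05 × 0.83 × 0.79 = 0.0328
  σ(Q1,Q4) = 0.27 × 0.83 × 1.61 = 0.3608
  σ(Q2,Q3) = 0.25 × 1.25 × 0.79 = 0.2469
  σ(Q2,Q4) = 0.19 × 1.25 × 1.61 = 0.3824
  σ(Q3,Q4) = 0.28 × 0.79 × 1.61 = 0.3561
σ²_T = Σσ²ᵢ + 2·Σσ_ij = 5.4676 + 2 × 1.6591 = 8.7858
α = (4/3)·(1 − 5.4676/8.7858) = 0.504

α = 0.504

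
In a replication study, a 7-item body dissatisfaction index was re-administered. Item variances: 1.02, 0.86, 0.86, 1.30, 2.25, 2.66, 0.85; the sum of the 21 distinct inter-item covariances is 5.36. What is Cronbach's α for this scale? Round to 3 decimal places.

α = 0.609

Σσ²ᵢ = 1.02 + 0.86 + 0.86 + 1.30 + 2.25 + 2.66 + 0.85 = 9.80
Sum of distinct covariances = 5.36
σ²_total = Σσ²ᵢ + 2·Σcov = 9.80 + 2 × 5.36 = 20.52
α = (7/6)·(1 − 9.80/20.52) = 0.609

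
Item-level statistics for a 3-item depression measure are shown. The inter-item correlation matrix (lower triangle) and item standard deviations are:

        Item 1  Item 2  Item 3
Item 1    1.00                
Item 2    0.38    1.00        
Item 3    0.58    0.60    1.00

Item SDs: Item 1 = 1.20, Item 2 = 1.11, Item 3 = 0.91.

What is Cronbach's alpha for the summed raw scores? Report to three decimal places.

Cronbach's alpha = 0.749

Σσ²ᵢ = 1.20² + 1.11² + 0.91² = 3.5002
Covariances σ_ij = r_ij · s_i · s_j:
  σ(Item 1,Item 2) = 0.38 × 1.20 × 1.11 = 0.5062
  σ(Item 1,Item 3) = 0.58 × 1.20 × 0.91 = 0.6334
  σ(Item 2,Item 3) = 0.60 × 1.11 × 0.91 = 0.6061
σ²_T = Σσ²ᵢ + 2·Σσ_ij = 3.5002 + 2 × 1.7457 = 6.9916
α = (3/2)·(1 − 3.5002/6.9916) = 0.749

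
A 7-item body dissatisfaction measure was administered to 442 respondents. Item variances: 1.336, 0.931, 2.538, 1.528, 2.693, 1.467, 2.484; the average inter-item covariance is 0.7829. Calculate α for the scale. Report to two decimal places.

α = 0.84

sum of item variances = 1.336 + 0.931 + 2.538 + 1.528 + 2.693 + 1.467 + 2.484 = 12.977
Sum of the 21 distinct covariances = 21 × 0.7829 = 16.4409
σ²_total = sum of item variances + 2·Σcov = 12.977 + 2 × 16.4409 = 45.8588
α = (7/6)·(1 − 12.977/45.8588) = 0.84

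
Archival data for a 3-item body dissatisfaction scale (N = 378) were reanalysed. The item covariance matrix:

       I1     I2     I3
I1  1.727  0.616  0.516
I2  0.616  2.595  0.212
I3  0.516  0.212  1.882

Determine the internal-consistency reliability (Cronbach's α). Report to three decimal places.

α = 0.453

sum of item variances = 1.727 + 2.595 + 1.882 = 6.204
Σ_{i<j} σ_ij = 1.344
total variance = 6.204 + 2 × 1.344 = 8.892
α = (k/(k−1))·(1 − sum of item variances/total variance) = (3/2)·(1 − 6.204/8.892) = 0.453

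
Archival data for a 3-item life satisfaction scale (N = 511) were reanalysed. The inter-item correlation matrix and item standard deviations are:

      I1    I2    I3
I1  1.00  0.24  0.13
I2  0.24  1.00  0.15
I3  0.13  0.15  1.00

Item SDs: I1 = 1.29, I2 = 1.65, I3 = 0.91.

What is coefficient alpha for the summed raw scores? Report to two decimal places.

Σσ²ᵢ = 1.29² + 1.65² + 0.91² = 5.2147
Covariances σ_ij = r_ij · s_i · s_j:
  σ(I1,I2) = 0.24 × 1.29 × 1.65 = 0.5108
  σ(I1,I3) = 0.13 × 1.29 × 0.91 = 0.1526
  σ(I2,I3) = 0.15 × 1.65 × 0.91 = 0.2252
σ²_T = Σσ²ᵢ + 2·Σσ_ij = 5.2147 + 2 × 0.8886 = 6.9919
α = (3/2)·(1 − 5.2147/6.9919) = 0.38

coefficient alpha = 0.38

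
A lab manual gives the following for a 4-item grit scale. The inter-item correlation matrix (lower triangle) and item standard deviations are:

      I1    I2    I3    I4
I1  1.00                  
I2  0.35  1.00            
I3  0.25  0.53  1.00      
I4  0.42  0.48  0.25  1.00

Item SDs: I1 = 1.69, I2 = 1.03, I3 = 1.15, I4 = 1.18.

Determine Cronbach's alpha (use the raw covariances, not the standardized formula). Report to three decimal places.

Σσ²ᵢ = 1.69² + 1.03² + 1.15² + 1.18² = 6.6319
Covariances σ_ij = r_ij · s_i · s_j:
  σ(I1,I2) = 0.35 × 1.69 × 1.03 = 0.6092
  σ(I1,I3) = 0.25 × 1.69 × 1.15 = 0.4859
  σ(I1,I4) = 0.42 × 1.69 × 1.18 = 0.8376
  σ(I2,I3) = 0.53 × 1.03 × 1.15 = 0.6278
  σ(I2,I4) = 0.48 × 1.03 × 1.18 = 0.5834
  σ(I3,I4) = 0.25 × 1.15 × 1.18 = 0.3392
σ²_T = Σσ²ᵢ + 2·Σσ_ij = 6.6319 + 2 × 3.4831 = 13.5981
α = (4/3)·(1 − 6.6319/13.5981) = 0.683

α = 0.683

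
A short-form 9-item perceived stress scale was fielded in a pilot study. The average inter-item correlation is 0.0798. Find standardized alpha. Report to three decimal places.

standardized alpha = 0.438

Standardized α = k·r̄ / (1 + (k−1)·r̄) = 9 × 0.0798 / (1 + 8 × 0.0798)
  = 0.7182 / 1.6384 = 0.438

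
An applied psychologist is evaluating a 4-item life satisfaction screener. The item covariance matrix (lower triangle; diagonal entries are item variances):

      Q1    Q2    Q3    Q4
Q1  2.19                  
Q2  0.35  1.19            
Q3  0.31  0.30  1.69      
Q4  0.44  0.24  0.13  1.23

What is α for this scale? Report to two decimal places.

Σσᵢ² = 2.19 + 1.19 + 1.69 + 1.23 = 6.30
Sum of off-diagonal covariances = 1.77
total variance = 6.30 + 2 × 1.77 = 9.84
α = (k/(k−1))·(1 − Σσᵢ²/total variance) = (4/3)·(1 − 6.30/9.84) = 0.48

α = 0.48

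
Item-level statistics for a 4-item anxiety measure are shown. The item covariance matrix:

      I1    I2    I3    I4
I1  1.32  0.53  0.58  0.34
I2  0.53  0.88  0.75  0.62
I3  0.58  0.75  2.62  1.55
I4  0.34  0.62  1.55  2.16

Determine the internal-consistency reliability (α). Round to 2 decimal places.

sum of item variances = 1.32 + 0.88 + 2.62 + 2.16 = 6.98
Sum of off-diagonal covariances = 4.37
σ²_total = 6.98 + 2 × 4.37 = 15.72
α = (k/(k−1))·(1 − sum of item variances/σ²_total) = (4/3)·(1 − 6.98/15.72) = 0.74

α = 0.74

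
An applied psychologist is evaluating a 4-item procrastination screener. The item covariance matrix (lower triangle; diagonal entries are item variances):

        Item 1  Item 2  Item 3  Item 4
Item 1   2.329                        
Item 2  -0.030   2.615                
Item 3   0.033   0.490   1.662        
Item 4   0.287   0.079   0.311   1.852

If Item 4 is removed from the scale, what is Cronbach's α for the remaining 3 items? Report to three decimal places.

Remaining items: Item 1, Item 2, Item 3 (k = 3).
Σσ²ᵢ = 2.329 + 2.615 + 1.662 = 6.606
σ²_total = 6.606 + 2 × 0.493 = 7.592
α (item deleted) = (3/2)·(1 − 6.606/7.592) = 0.195

α = 0.195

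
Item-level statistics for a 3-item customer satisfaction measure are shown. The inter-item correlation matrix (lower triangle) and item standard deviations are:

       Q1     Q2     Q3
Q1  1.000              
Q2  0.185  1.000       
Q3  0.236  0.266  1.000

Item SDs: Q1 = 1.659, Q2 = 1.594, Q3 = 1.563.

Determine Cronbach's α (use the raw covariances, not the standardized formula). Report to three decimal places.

α = 0.470

Σσ²ᵢ = 1.659² + 1.594² + 1.563² = 7.7361
Covariances σ_ij = r_ij · s_i · s_j:
  σ(Q1,Q2) = 0.185 × 1.659 × 1.594 = 0.4892
  σ(Q1,Q3) = 0.236 × 1.659 × 1.563 = 0.6120
  σ(Q2,Q3) = 0.266 × 1.594 × 1.563 = 0.6627
σ²_T = Σσ²ᵢ + 2·Σσ_ij = 7.7361 + 2 × 1.7639 = 11.2639
α = (3/2)·(1 − 7.7361/11.2639) = 0.470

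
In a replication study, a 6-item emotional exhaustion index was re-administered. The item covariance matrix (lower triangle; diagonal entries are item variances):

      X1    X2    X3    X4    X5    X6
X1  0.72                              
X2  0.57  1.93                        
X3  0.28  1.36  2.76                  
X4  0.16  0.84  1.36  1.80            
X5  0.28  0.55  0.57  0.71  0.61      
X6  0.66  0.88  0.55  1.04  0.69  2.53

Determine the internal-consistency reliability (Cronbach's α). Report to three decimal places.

Cronbach's α = 0.804

sum of item variances = 0.72 + 1.93 + 2.76 + 1.80 + 0.61 + 2.53 = 10.35
Σ_{i<j} σ_ij = 10.50
Var(T) = 10.35 + 2 × 10.50 = 31.35
α = (k/(k−1))·(1 − sum of item variances/Var(T)) = (6/5)·(1 − 10.35/31.35) = 0.804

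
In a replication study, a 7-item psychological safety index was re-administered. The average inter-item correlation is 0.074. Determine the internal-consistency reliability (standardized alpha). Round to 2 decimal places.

standardized alpha = 0.36

Standardized α = k·r̄ / (1 + (k−1)·r̄) = 7 × 0.074 / (1 + 6 × 0.074)
  = 0.5180 / 1.4440 = 0.36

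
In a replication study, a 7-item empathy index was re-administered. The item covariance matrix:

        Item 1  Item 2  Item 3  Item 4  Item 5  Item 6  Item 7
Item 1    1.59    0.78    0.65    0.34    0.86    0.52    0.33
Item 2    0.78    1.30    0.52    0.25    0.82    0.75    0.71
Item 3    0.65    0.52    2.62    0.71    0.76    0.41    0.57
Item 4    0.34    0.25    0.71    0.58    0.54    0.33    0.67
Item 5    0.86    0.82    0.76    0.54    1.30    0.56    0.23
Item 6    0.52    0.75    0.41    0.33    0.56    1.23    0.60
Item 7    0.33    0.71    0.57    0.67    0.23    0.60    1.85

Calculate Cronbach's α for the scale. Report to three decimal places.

α = 0.810

sum of item variances = 1.59 + 1.30 + 2.62 + 0.58 + 1.30 + 1.23 + 1.85 = 10.47
Σ_{i<j} σ_ij = 11.91
σ²_total = 10.47 + 2 × 11.91 = 34.29
α = (k/(k−1))·(1 − sum of item variances/σ²_total) = (7/6)·(1 − 10.47/34.29) = 0.810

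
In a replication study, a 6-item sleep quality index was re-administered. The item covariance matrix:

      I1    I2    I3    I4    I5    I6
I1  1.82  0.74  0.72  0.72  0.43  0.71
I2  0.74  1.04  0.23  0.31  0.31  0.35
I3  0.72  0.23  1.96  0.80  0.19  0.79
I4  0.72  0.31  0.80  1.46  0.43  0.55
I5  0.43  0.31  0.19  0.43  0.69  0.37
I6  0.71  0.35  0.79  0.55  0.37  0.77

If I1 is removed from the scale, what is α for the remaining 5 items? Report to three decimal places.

Remaining items: I2, I3, I4, I5, I6 (k = 5).
ΣVar(i) = 1.04 + 1.96 + 1.46 + 0.69 + 0.77 = 5.92
Var(T) = 5.92 + 2 × 4.33 = 14.58
α (item deleted) = (5/4)·(1 − 5.92/14.58) = 0.742

α = 0.742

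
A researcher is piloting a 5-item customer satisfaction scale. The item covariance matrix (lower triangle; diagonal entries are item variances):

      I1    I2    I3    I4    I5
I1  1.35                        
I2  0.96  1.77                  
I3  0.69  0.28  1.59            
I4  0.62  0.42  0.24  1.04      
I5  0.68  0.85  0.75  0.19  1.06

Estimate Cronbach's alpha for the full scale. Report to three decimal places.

α = 0.782

sum of item variances = 1.35 + 1.77 + 1.59 + 1.04 + 1.06 = 6.81
Sum of the distinct covariances = 5.68
σ²_T = 6.81 + 2 × 5.68 = 18.17
α = (k/(k−1))·(1 − sum of item variances/σ²_T) = (5/4)·(1 − 6.81/18.17) = 0.782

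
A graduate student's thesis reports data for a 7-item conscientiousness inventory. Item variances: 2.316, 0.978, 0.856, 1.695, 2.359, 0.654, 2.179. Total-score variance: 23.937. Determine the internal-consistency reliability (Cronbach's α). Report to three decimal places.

α = 0.629

Σσᵢ² = 2.316 + 0.978 + 0.856 + 1.695 + 2.359 + 0.654 + 2.179 = 11.037
α = (k/(k−1))·(1 − Σσᵢ²/Var(T)) = (7/6)·(1 − 11.037/23.937) = 0.629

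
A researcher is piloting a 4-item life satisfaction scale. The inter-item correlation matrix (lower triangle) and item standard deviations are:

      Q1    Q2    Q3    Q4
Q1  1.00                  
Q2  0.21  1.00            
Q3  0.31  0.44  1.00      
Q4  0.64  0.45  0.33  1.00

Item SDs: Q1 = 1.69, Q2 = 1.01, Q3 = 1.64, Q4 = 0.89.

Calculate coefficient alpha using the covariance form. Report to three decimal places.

Σσ²ᵢ = 1.69² + 1.01² + 1.64² + 0.89² = 7.3579
Covariances σ_ij = r_ij · s_i · s_j:
  σ(Q1,Q2) = 0.21 × 1.69 × 1.01 = 0.3584
  σ(Q1,Q3) = 0.31 × 1.69 × 1.64 = 0.8592
  σ(Q1,Q4) = 0.64 × 1.69 × 0.89 = 0.9626
  σ(Q2,Q3) = 0.44 × 1.01 × 1.64 = 0.7288
  σ(Q2,Q4) = 0.45 × 1.01 × 0.89 = 0.4045
  σ(Q3,Q4) = 0.33 × 1.64 × 0.89 = 0.4817
σ²_T = Σσ²ᵢ + 2·Σσ_ij = 7.3579 + 2 × 3.7952 = 14.9483
α = (4/3)·(1 − 7.3579/14.9483) = 0.677

α = 0.677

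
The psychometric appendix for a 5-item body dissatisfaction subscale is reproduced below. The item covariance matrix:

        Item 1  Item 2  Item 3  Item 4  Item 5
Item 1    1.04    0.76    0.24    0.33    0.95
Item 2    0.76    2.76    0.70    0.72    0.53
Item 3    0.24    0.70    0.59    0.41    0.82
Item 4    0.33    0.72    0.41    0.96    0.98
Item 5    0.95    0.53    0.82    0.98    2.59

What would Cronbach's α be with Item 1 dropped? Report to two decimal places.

Remaining items: Item 2, Item 3, Item 4, Item 5 (k = 4).
ΣVar(i) = 2.76 + 0.59 + 0.96 + 2.59 = 6.90
total variance = 6.90 + 2 × 4.16 = 15.22
α (item deleted) = (4/3)·(1 − 6.90/15.22) = 0.73

α = 0.73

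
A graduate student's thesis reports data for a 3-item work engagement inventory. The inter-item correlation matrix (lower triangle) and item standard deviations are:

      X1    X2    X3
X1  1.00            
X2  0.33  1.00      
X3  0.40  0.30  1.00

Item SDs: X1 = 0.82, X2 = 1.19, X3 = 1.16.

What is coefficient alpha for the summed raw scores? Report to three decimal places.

Σσ²ᵢ = 0.82² + 1.19² + 1.16² = 3.4341
Covariances σ_ij = r_ij · s_i · s_j:
  σ(X1,X2) = 0.33 × 0.82 × 1.19 = 0.3220
  σ(X1,X3) = 0.40 × 0.82 × 1.16 = 0.3805
  σ(X2,X3) = 0.30 × 1.19 × 1.16 = 0.4141
σ²_T = Σσ²ᵢ + 2·Σσ_ij = 3.4341 + 2 × 1.1166 = 5.6673
α = (3/2)·(1 − 3.4341/5.6673) = 0.591

coefficient alpha = 0.591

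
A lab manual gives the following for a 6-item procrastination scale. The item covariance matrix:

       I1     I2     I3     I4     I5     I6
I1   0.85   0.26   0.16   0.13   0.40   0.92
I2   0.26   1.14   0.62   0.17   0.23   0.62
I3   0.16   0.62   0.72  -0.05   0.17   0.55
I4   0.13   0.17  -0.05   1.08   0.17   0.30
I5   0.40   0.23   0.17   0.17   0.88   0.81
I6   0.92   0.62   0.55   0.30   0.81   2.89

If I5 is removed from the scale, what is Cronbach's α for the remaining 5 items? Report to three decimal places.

α = 0.655

Remaining items: I1, I2, I3, I4, I6 (k = 5).
Σσᵢ² = 0.85 + 1.14 + 0.72 + 1.08 + 2.89 = 6.68
σ²_T = 6.68 + 2 × 3.68 = 14.04
α (item deleted) = (5/4)·(1 − 6.68/14.04) = 0.655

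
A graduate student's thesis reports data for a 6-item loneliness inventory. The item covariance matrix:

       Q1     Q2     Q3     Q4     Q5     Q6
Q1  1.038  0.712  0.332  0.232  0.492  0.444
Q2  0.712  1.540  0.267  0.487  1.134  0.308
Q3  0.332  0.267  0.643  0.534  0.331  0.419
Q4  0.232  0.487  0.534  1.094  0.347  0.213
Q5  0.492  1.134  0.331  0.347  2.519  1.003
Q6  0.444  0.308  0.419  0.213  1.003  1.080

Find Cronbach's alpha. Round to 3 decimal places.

Σσᵢ² = 1.038 + 1.540 + 0.643 + 1.094 + 2.519 + 1.080 = 7.914
Σ_{i<j} σ_ij = 7.255
total variance = 7.914 + 2 × 7.255 = 22.424
α = (k/(k−1))·(1 − Σσᵢ²/total variance) = (6/5)·(1 − 7.914/22.424) = 0.776

Cronbach's alpha = 0.776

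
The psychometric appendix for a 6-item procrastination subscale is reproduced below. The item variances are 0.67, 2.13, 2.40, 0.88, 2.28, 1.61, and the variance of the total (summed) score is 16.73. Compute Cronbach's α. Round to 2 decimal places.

α = 0.48

sum of item variances = 0.67 + 2.13 + 2.40 + 0.88 + 2.28 + 1.61 = 9.97
α = (k/(k−1))·(1 − sum of item variances/total variance) = (6/5)·(1 − 9.97/16.73) = 0.48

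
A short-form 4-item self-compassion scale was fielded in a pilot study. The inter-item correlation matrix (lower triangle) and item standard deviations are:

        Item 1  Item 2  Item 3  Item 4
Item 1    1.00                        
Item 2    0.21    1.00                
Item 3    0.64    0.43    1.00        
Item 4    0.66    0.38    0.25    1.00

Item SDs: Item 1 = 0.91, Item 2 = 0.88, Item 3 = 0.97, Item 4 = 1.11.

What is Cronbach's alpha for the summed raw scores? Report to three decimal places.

Σσ²ᵢ = 0.91² + 0.88² + 0.97² + 1.11² = 3.7755
Covariances σ_ij = r_ij · s_i · s_j:
  σ(Item 1,Item 2) = 0.21 × 0.91 × 0.88 = 0.1682
  σ(Item 1,Item 3) = 0.64 × 0.91 × 0.97 = 0.5649
  σ(Item 1,Item 4) = 0.66 × 0.91 × 1.11 = 0.6667
  σ(Item 2,Item 3) = 0.43 × 0.88 × 0.97 = 0.3670
  σ(Item 2,Item 4) = 0.38 × 0.88 × 1.11 = 0.3712
  σ(Item 3,Item 4) = 0.25 × 0.97 × 1.11 = 0.2692
σ²_T = Σσ²ᵢ + 2·Σσ_ij = 3.7755 + 2 × 2.4072 = 8.5899
α = (4/3)·(1 − 3.7755/8.5899) = 0.747

α = 0.747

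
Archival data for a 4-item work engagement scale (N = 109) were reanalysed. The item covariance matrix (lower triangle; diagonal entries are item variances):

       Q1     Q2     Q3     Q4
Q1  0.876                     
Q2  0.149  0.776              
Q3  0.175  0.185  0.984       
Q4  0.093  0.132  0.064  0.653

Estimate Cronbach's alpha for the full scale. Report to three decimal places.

ΣVar(i) = 0.876 + 0.776 + 0.984 + 0.653 = 3.289
Sum of the distinct covariances = 0.798
Var(T) = 3.289 + 2 × 0.798 = 4.885
α = (k/(k−1))·(1 − ΣVar(i)/Var(T)) = (4/3)·(1 − 3.289/4.885) = 0.436

Cronbach's alpha = 0.436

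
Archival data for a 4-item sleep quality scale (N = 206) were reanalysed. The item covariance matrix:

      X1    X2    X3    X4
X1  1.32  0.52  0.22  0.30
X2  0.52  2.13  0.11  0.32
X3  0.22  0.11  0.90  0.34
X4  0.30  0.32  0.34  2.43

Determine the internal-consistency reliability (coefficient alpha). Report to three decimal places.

sum of item variances = 1.32 + 2.13 + 0.90 + 2.43 = 6.78
Sum of the distinct covariances = 1.81
Var(T) = 6.78 + 2 × 1.81 = 10.40
α = (k/(k−1))·(1 − sum of item variances/Var(T)) = (4/3)·(1 − 6.78/10.40) = 0.464

coefficient alpha = 0.464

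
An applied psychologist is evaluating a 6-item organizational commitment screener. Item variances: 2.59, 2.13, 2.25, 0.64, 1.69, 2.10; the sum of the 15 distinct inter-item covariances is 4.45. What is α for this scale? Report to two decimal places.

sum of item variances = 2.59 + 2.13 + 2.25 + 0.64 + 1.69 + 2.10 = 11.40
Sum of distinct covariances = 4.45
total variance = sum of item variances + 2·Σcov = 11.40 + 2 × 4.45 = 20.30
α = (6/5)·(1 − 11.40/20.30) = 0.53

α = 0.53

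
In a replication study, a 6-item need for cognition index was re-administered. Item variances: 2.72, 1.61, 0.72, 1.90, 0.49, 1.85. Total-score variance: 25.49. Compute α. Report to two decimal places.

Σσᵢ² = 2.72 + 1.61 + 0.72 + 1.90 + 0.49 + 1.85 = 9.29
α = (k/(k−1))·(1 − Σσᵢ²/total variance) = (6/5)·(1 − 9.29/25.49) = 0.76

α = 0.76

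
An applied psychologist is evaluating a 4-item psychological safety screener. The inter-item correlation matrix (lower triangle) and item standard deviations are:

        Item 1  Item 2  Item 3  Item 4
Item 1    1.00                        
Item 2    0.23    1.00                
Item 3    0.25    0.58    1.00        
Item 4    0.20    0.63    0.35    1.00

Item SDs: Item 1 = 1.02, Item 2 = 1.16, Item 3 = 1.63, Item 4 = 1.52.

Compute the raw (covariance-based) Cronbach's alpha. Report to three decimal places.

α = 0.701

Σσ²ᵢ = 1.02² + 1.16² + 1.63² + 1.52² = 7.3533
Covariances σ_ij = r_ij · s_i · s_j:
  σ(Item 1,Item 2) = 0.23 × 1.02 × 1.16 = 0.2721
  σ(Item 1,Item 3) = 0.25 × 1.02 × 1.63 = 0.4156
  σ(Item 1,Item 4) = 0.20 × 1.02 × 1.52 = 0.3101
  σ(Item 2,Item 3) = 0.58 × 1.16 × 1.63 = 1.0967
  σ(Item 2,Item 4) = 0.63 × 1.16 × 1.52 = 1.1108
  σ(Item 3,Item 4) = 0.35 × 1.63 × 1.52 = 0.8672
σ²_T = Σσ²ᵢ + 2·Σσ_ij = 7.3533 + 2 × 4.0725 = 15.4983
α = (4/3)·(1 − 7.3533/15.4983) = 0.701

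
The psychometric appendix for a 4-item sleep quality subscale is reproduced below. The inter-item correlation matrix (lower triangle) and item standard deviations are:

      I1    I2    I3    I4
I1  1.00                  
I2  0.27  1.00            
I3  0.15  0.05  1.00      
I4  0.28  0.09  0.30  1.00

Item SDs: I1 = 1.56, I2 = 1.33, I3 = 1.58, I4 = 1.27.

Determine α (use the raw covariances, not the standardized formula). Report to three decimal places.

Σσ²ᵢ = 1.56² + 1.33² + 1.58² + 1.27² = 8.3118
Covariances σ_ij = r_ij · s_i · s_j:
  σ(I1,I2) = 0.27 × 1.56 × 1.33 = 0.5602
  σ(I1,I3) = 0.15 × 1.56 × 1.58 = 0.3697
  σ(I1,I4) = 0.28 × 1.56 × 1.27 = 0.5547
  σ(I2,I3) = 0.05 × 1.33 × 1.58 = 0.1051
  σ(I2,I4) = 0.09 × 1.33 × 1.27 = 0.1520
  σ(I3,I4) = 0.30 × 1.58 × 1.27 = 0.6020
σ²_T = Σσ²ᵢ + 2·Σσ_ij = 8.3118 + 2 × 2.3437 = 12.9992
α = (4/3)·(1 − 8.3118/12.9992) = 0.481

α = 0.481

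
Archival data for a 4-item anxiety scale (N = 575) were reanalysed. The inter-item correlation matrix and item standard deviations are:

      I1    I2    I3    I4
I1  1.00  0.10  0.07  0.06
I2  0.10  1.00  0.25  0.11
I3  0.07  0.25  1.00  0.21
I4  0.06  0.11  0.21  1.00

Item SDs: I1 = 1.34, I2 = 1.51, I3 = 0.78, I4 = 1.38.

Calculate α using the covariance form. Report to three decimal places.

Σσ²ᵢ = 1.34² + 1.51² + 0.78² + 1.38² = 6.5885
Covariances σ_ij = r_ij · s_i · s_j:
  σ(I1,I2) = 0.10 × 1.34 × 1.51 = 0.2023
  σ(I1,I3) = 0.07 × 1.34 × 0.78 = 0.0732
  σ(I1,I4) = 0.06 × 1.34 × 1.38 = 0.1110
  σ(I2,I3) = 0.25 × 1.51 × 0.78 = 0.2944
  σ(I2,I4) = 0.11 × 1.51 × 1.38 = 0.2292
  σ(I3,I4) = 0.21 × 0.78 × 1.38 = 0.2260
σ²_T = Σσ²ᵢ + 2·Σσ_ij = 6.5885 + 2 × 1.1361 = 8.8607
α = (4/3)·(1 − 6.5885/8.8607) = 0.342

α = 0.342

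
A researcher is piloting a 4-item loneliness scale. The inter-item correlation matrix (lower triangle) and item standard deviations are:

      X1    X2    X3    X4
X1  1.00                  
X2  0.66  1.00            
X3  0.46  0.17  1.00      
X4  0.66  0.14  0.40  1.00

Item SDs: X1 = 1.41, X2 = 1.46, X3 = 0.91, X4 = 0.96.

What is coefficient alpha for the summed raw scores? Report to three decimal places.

Σσ²ᵢ = 1.41² + 1.46² + 0.91² + 0.96² = 5.8694
Covariances σ_ij = r_ij · s_i · s_j:
  σ(X1,X2) = 0.66 × 1.41 × 1.46 = 1.3587
  σ(X1,X3) = 0.46 × 1.41 × 0.91 = 0.5902
  σ(X1,X4) = 0.66 × 1.41 × 0.96 = 0.8934
  σ(X2,X3) = 0.17 × 1.46 × 0.91 = 0.2259
  σ(X2,X4) = 0.14 × 1.46 × 0.96 = 0.1962
  σ(X3,X4) = 0.40 × 0.91 × 0.96 = 0.3494
σ²_T = Σσ²ᵢ + 2·Σσ_ij = 5.8694 + 2 × 3.6138 = 13.0970
α = (4/3)·(1 − 5.8694/13.0970) = 0.736

α = 0.736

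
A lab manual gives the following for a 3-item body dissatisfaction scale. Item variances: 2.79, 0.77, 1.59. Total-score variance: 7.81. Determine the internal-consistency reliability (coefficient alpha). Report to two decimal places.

α = 0.51

Σσᵢ² = 2.79 + 0.77 + 1.59 = 5.15
α = (k/(k−1))·(1 − Σσᵢ²/σ²_total) = (3/2)·(1 − 5.15/7.81) = 0.51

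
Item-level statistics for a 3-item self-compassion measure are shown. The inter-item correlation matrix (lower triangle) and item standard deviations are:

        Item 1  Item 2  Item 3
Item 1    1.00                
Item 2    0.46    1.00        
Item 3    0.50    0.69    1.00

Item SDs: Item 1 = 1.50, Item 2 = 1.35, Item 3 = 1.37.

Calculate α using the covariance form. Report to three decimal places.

α = 0.781

Σσ²ᵢ = 1.50² + 1.35² + 1.37² = 5.9494
Covariances σ_ij = r_ij · s_i · s_j:
  σ(Item 1,Item 2) = 0.46 × 1.50 × 1.35 = 0.9315
  σ(Item 1,Item 3) = 0.50 × 1.50 × 1.37 = 1.0275
  σ(Item 2,Item 3) = 0.69 × 1.35 × 1.37 = 1.2762
σ²_T = Σσ²ᵢ + 2·Σσ_ij = 5.9494 + 2 × 3.2352 = 12.4198
α = (3/2)·(1 − 5.9494/12.4198) = 0.781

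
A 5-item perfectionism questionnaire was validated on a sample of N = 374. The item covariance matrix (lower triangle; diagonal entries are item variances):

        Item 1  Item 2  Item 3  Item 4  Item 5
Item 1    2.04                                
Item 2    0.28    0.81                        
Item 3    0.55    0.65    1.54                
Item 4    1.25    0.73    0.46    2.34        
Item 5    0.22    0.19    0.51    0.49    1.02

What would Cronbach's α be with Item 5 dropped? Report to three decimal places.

Cronbach's α = 0.717

Remaining items: Item 1, Item 2, Item 3, Item 4 (k = 4).
ΣVar(i) = 2.04 + 0.81 + 1.54 + 2.34 = 6.73
σ²_total = 6.73 + 2 × 3.92 = 14.57
α (item deleted) = (4/3)·(1 − 6.73/14.57) = 0.717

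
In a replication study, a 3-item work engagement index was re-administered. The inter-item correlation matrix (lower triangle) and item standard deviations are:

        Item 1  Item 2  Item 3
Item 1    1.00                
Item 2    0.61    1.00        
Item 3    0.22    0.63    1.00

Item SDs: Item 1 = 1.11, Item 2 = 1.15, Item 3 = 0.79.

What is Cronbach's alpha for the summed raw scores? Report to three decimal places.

Cronbach's alpha = 0.739

Σσ²ᵢ = 1.11² + 1.15² + 0.79² = 3.1787
Covariances σ_ij = r_ij · s_i · s_j:
  σ(Item 1,Item 2) = 0.61 × 1.11 × 1.15 = 0.7787
  σ(Item 1,Item 3) = 0.22 × 1.11 × 0.79 = 0.1929
  σ(Item 2,Item 3) = 0.63 × 1.15 × 0.79 = 0.5724
σ²_T = Σσ²ᵢ + 2·Σσ_ij = 3.1787 + 2 × 1.5440 = 6.2667
α = (3/2)·(1 − 3.1787/6.2667) = 0.739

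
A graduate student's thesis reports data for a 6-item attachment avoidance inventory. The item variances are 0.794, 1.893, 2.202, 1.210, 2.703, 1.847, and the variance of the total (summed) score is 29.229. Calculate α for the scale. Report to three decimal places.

Σσᵢ² = 0.794 + 1.893 + 2.202 + 1.210 + 2.703 + 1.847 = 10.649
α = (k/(k−1))·(1 − Σσᵢ²/Var(T)) = (6/5)·(1 − 10.649/29.229) = 0.763

α = 0.763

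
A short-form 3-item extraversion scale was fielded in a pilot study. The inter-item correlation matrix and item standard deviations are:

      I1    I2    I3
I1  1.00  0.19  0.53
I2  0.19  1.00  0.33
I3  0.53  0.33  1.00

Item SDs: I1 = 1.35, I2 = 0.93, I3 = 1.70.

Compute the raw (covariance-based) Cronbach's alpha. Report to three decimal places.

α = 0.622

Σσ²ᵢ = 1.35² + 0.93² + 1.70² = 5.5774
Covariances σ_ij = r_ij · s_i · s_j:
  σ(I1,I2) = 0.19 × 1.35 × 0.93 = 0.2385
  σ(I1,I3) = 0.53 × 1.35 × 1.70 = 1.2164
  σ(I2,I3) = 0.33 × 0.93 × 1.70 = 0.5217
σ²_T = Σσ²ᵢ + 2·Σσ_ij = 5.5774 + 2 × 1.9766 = 9.5306
α = (3/2)·(1 − 5.5774/9.5306) = 0.622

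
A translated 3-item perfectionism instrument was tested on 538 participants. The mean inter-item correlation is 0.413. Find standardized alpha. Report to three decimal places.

α = 0.679

Standardized α = k·r̄ / (1 + (k−1)·r̄) = 3 × 0.413 / (1 + 2 × 0.413)
  = 1.2390 / 1.8260 = 0.679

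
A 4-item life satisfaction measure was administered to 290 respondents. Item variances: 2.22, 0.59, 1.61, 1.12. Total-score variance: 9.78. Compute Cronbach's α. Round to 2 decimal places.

ΣVar(i) = 2.22 + 0.59 + 1.61 + 1.12 = 5.54
α = (k/(k−1))·(1 − ΣVar(i)/total variance) = (4/3)·(1 − 5.54/9.78) = 0.58

α = 0.58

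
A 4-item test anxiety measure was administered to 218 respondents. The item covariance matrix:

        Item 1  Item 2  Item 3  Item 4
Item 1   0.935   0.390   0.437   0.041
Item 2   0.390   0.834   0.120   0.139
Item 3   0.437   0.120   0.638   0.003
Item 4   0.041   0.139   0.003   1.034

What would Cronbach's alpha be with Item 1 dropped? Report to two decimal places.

Remaining items: Item 2, Item 3, Item 4 (k = 3).
Σσᵢ² = 0.834 + 0.638 + 1.034 = 2.506
Var(T) = 2.506 + 2 × 0.262 = 3.030
α (item deleted) = (3/2)·(1 − 2.506/3.030) = 0.26

Cronbach's alpha = 0.26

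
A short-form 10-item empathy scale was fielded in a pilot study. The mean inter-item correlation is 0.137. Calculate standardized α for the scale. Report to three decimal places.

α = 0.614

Standardized α = k·r̄ / (1 + (k−1)·r̄) = 10 × 0.137 / (1 + 9 × 0.137)
  = 1.3700 / 2.2330 = 0.614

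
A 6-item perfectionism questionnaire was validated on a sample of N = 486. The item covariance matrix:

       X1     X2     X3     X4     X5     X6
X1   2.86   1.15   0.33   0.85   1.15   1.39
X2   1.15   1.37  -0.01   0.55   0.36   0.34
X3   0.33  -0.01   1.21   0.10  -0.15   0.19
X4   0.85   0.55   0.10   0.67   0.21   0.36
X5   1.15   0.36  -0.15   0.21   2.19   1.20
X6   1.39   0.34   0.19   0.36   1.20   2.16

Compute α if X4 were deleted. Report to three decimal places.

Remaining items: X1, X2, X3, X5, X6 (k = 5).
ΣVar(i) = 2.86 + 1.37 + 1.21 + 2.19 + 2.16 = 9.79
σ²_total = 9.79 + 2 × 5.95 = 21.69
α (item deleted) = (5/4)·(1 − 9.79/21.69) = 0.686

α = 0.686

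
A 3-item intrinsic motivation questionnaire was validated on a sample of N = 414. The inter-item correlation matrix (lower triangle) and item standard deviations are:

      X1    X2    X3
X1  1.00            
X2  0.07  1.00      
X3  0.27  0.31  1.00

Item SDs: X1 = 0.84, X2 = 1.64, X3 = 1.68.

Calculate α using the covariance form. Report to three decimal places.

Σσ²ᵢ = 0.84² + 1.64² + 1.68² = 6.2176
Covariances σ_ij = r_ij · s_i · s_j:
  σ(X1,X2) = 0.07 × 0.84 × 1.64 = 0.0964
  σ(X1,X3) = 0.27 × 0.84 × 1.68 = 0.3810
  σ(X2,X3) = 0.31 × 1.64 × 1.68 = 0.8541
σ²_T = Σσ²ᵢ + 2·Σσ_ij = 6.2176 + 2 × 1.3315 = 8.8806
α = (3/2)·(1 − 6.2176/8.8806) = 0.450

α = 0.450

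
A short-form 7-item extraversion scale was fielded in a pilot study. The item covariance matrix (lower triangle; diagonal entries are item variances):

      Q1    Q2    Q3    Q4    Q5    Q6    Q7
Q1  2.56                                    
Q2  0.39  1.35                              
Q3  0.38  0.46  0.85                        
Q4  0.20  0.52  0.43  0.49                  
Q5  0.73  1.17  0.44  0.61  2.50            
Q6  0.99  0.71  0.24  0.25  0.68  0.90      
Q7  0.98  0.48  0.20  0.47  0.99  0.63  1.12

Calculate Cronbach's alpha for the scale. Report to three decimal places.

Σσ²ᵢ = 2.56 + 1.35 + 0.85 + 0.49 + 2.50 + 0.90 + 1.12 = 9.77
Sum of off-diagonal covariances = 11.95
Var(T) = 9.77 + 2 × 11.95 = 33.67
α = (k/(k−1))·(1 − Σσ²ᵢ/Var(T)) = (7/6)·(1 − 9.77/33.67) = 0.828

Cronbach's alpha = 0.828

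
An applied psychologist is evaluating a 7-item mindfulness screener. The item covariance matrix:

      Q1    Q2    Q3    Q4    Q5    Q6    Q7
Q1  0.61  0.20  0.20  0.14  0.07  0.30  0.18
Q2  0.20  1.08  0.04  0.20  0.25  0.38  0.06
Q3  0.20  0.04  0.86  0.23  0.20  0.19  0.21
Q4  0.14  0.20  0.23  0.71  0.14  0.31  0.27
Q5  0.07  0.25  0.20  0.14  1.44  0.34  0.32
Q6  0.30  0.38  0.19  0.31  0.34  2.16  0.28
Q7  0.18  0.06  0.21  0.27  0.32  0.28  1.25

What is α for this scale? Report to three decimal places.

α = 0.614

Σσ²ᵢ = 0.61 + 1.08 + 0.86 + 0.71 + 1.44 + 2.16 + 1.25 = 8.11
Sum of off-diagonal covariances = 4.51
total variance = 8.11 + 2 × 4.51 = 17.13
α = (k/(k−1))·(1 − Σσ²ᵢ/total variance) = (7/6)·(1 − 8.11/17.13) = 0.614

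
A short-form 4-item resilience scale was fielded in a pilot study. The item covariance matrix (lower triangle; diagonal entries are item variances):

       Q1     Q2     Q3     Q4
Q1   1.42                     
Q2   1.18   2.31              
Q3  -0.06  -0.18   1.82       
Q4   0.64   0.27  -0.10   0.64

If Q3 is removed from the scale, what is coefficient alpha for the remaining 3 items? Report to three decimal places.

α = 0.733

Remaining items: Q1, Q2, Q4 (k = 3).
Σσ²ᵢ = 1.42 + 2.31 + 0.64 = 4.37
Var(T) = 4.37 + 2 × 2.09 = 8.55
α (item deleted) = (3/2)·(1 − 4.37/8.55) = 0.733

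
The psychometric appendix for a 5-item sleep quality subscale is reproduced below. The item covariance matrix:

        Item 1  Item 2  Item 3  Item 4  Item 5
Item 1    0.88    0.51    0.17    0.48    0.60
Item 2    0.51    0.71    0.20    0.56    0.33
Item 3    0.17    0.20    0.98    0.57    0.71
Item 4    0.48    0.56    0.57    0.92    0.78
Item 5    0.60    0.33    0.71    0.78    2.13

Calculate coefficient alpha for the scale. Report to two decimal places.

Σσᵢ² = 0.88 + 0.71 + 0.98 + 0.92 + 2.13 = 5.62
Σ_{i<j} σ_ij = 4.91
σ²_total = 5.62 + 2 × 4.91 = 15.44
α = (k/(k−1))·(1 − Σσᵢ²/σ²_total) = (5/4)·(1 − 5.62/15.44) = 0.80

α = 0.80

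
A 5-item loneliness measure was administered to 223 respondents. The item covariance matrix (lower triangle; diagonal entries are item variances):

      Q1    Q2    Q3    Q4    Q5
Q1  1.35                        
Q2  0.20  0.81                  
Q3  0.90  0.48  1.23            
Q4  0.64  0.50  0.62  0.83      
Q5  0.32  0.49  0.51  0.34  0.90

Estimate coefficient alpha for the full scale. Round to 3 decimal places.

Σσ²ᵢ = 1.35 + 0.81 + 1.23 + 0.83 + 0.90 = 5.12
Σ_{i<j} σ_ij = 5.00
total variance = 5.12 + 2 × 5.00 = 15.12
α = (k/(k−1))·(1 − Σσ²ᵢ/total variance) = (5/4)·(1 − 5.12/15.12) = 0.827

coefficient alpha = 0.827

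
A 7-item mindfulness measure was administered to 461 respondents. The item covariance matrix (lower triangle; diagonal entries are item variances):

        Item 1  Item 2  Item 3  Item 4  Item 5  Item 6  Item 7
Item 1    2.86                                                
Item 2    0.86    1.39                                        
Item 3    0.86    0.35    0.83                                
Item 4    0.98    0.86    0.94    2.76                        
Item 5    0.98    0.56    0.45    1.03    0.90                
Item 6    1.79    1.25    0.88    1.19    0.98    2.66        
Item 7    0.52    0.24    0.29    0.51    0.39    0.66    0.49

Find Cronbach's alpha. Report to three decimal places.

Cronbach's alpha = 0.859

Σσ²ᵢ = 2.86 + 1.39 + 0.83 + 2.76 + 0.90 + 2.66 + 0.49 = 11.89
Sum of the distinct covariances = 16.57
σ²_T = 11.89 + 2 × 16.57 = 45.03
α = (k/(k−1))·(1 − Σσ²ᵢ/σ²_T) = (7/6)·(1 − 11.89/45.03) = 0.859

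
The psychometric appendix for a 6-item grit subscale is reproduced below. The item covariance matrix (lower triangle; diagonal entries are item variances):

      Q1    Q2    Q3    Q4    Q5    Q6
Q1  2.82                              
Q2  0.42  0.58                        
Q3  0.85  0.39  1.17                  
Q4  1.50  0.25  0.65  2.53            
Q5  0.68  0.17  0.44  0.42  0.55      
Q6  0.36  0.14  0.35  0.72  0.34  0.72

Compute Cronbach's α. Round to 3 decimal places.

Σσ²ᵢ = 2.82 + 0.58 + 1.17 + 2.53 + 0.55 + 0.72 = 8.37
Σ_{i<j} σ_ij = 7.68
Var(T) = 8.37 + 2 × 7.68 = 23.73
α = (k/(k−1))·(1 − Σσ²ᵢ/Var(T)) = (6/5)·(1 − 8.37/23.73) = 0.777

Cronbach's α = 0.777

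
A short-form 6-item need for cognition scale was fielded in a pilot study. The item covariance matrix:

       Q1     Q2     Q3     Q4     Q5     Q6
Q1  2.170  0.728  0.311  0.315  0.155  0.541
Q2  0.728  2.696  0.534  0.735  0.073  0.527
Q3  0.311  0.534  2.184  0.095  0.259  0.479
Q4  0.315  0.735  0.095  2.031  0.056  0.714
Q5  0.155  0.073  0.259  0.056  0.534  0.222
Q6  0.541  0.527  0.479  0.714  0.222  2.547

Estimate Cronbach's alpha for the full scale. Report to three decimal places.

Cronbach's alpha = 0.583

ΣVar(i) = 2.170 + 2.696 + 2.184 + 2.031 + 0.534 + 2.547 = 12.162
Σ_{i<j} σ_ij = 5.744
σ²_T = 12.162 + 2 × 5.744 = 23.650
α = (k/(k−1))·(1 − ΣVar(i)/σ²_T) = (6/5)·(1 − 12.162/23.650) = 0.583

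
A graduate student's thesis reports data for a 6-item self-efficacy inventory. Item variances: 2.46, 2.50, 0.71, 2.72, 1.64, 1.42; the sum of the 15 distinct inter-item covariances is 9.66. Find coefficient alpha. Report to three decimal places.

α = 0.753

Σσ²ᵢ = 2.46 + 2.50 + 0.71 + 2.72 + 1.64 + 1.42 = 11.45
Sum of distinct covariances = 9.66
Var(T) = Σσ²ᵢ + 2·Σcov = 11.45 + 2 × 9.66 = 30.77
α = (6/5)·(1 − 11.45/30.77) = 0.753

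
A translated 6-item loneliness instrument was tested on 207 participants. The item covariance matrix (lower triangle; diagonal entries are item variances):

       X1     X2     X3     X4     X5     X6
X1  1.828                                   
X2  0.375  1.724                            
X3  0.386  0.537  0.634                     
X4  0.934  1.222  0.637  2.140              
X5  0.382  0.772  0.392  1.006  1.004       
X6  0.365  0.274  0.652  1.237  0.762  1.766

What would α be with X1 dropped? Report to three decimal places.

α = 0.842

Remaining items: X2, X3, X4, X5, X6 (k = 5).
sum of item variances = 1.724 + 0.634 + 2.140 + 1.004 + 1.766 = 7.268
Var(T) = 7.268 + 2 × 7.491 = 22.250
α (item deleted) = (5/4)·(1 − 7.268/22.250) = 0.842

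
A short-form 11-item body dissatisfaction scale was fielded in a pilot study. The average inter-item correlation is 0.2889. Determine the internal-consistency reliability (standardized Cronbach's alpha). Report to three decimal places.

Standardized α = k·r̄ / (1 + (k−1)·r̄) = 11 × 0.2889 / (1 + 10 × 0.2889)
  = 3.1779 / 3.8890 = 0.817

α = 0.817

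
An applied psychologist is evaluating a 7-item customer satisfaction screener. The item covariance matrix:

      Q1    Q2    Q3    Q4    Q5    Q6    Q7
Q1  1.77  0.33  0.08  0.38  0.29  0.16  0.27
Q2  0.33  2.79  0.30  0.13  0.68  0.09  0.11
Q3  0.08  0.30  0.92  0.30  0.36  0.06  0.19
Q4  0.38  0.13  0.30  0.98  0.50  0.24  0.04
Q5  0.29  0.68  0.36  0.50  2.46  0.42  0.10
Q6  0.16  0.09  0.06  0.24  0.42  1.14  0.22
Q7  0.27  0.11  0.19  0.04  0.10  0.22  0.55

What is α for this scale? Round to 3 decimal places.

Σσᵢ² = 1.77 + 2.79 + 0.92 + 0.98 + 2.46 + 1.14 + 0.55 = 10.61
Σ_{i<j} σ_ij = 5.25
σ²_T = 10.61 + 2 × 5.25 = 21.11
α = (k/(k−1))·(1 − Σσᵢ²/σ²_T) = (7/6)·(1 − 10.61/21.11) = 0.580

α = 0.580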